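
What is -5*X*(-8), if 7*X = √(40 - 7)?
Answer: 40*√33/7 ≈ 32.826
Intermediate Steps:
X = √33/7 (X = √(40 - 7)/7 = √33/7 ≈ 0.82065)
-5*X*(-8) = -5*√33/7*(-8) = 40*√33/7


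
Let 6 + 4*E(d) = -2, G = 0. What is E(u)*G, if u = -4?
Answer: 0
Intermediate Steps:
E(d) = -2 (E(d) = -3/2 + (1/4)*(-2) = -3/2 - 1/2 = -2)
E(u)*G = -2*0 = 0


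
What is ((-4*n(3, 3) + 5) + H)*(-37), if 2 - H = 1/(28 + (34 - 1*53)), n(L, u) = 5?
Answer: 4366/9 ≈ 485.11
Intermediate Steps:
H = 17/9 (H = 2 - 1/(28 + (34 - 1*53)) = 2 - 1/(28 + (34 - 53)) = 2 - 1/(28 - 19) = 2 - 1/9 = 2 - 1*⅑ = 2 - ⅑ = 17/9 ≈ 1.8889)
((-4*n(3, 3) + 5) + H)*(-37) = ((-4*5 + 5) + 17/9)*(-37) = ((-20 + 5) + 17/9)*(-37) = (-15 + 17/9)*(-37) = -118/9*(-37) = 4366/9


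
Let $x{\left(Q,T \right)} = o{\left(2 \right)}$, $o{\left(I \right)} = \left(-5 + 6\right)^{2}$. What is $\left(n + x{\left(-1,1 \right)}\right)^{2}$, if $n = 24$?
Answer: $625$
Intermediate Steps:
$o{\left(I \right)} = 1$ ($o{\left(I \right)} = 1^{2} = 1$)
$x{\left(Q,T \right)} = 1$
$\left(n + x{\left(-1,1 \right)}\right)^{2} = \left(24 + 1\right)^{2} = 25^{2} = 625$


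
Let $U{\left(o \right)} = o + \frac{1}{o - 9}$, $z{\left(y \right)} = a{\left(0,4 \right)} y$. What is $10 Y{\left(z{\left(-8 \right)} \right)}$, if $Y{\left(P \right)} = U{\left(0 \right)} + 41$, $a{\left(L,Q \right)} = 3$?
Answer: $\frac{3680}{9} \approx 408.89$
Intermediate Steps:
$z{\left(y \right)} = 3 y$
$U{\left(o \right)} = o + \frac{1}{-9 + o}$
$Y{\left(P \right)} = \frac{368}{9}$ ($Y{\left(P \right)} = \frac{1 + 0^{2} - 0}{-9 + 0} + 41 = \frac{1 + 0 + 0}{-9} + 41 = \left(- \frac{1}{9}\right) 1 + 41 = - \frac{1}{9} + 41 = \frac{368}{9}$)
$10 Y{\left(z{\left(-8 \right)} \right)} = 10 \cdot \frac{368}{9} = \frac{3680}{9}$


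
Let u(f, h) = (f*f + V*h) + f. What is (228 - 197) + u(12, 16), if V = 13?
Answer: 395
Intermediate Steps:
u(f, h) = f + f**2 + 13*h (u(f, h) = (f*f + 13*h) + f = (f**2 + 13*h) + f = f + f**2 + 13*h)
(228 - 197) + u(12, 16) = (228 - 197) + (12 + 12**2 + 13*16) = 31 + (12 + 144 + 208) = 31 + 364 = 395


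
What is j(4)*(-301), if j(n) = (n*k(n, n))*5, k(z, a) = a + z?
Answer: -48160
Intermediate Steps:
j(n) = 10*n² (j(n) = (n*(n + n))*5 = (n*(2*n))*5 = (2*n²)*5 = 10*n²)
j(4)*(-301) = (10*4²)*(-301) = (10*16)*(-301) = 160*(-301) = -48160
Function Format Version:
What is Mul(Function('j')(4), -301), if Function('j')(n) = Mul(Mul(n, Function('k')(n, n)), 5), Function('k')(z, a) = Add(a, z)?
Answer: -48160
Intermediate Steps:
Function('j')(n) = Mul(10, Pow(n, 2)) (Function('j')(n) = Mul(Mul(n, Add(n, n)), 5) = Mul(Mul(n, Mul(2, n)), 5) = Mul(Mul(2, Pow(n, 2)), 5) = Mul(10, Pow(n, 2)))
Mul(Function('j')(4), -301) = Mul(Mul(10, Pow(4, 2)), -301) = Mul(Mul(10, 16), -301) = Mul(160, -301) = -48160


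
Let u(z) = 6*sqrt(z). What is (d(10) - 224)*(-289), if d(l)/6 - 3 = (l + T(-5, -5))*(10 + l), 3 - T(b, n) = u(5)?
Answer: -391306 + 208080*sqrt(5) ≈ 73975.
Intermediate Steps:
T(b, n) = 3 - 6*sqrt(5)
d(l) = 18 + 6*(10 + l)*(3 + l - 6*sqrt(5)) (d(l) = 18 + 6*((l + (3 - 6*sqrt(5)))*(10 + l)) = 18 + 6*((3 + l - 6*sqrt(5))*(10 + l)) = 18 + 6*((10 + l)*(3 + l - 6*sqrt(5))) = 18 + 6*(10 + l)*(3 + l - 6*sqrt(5)))
(d(10) - 224)*(-289) = ((198 - 360*sqrt(5) + 6*10**2 + 78*10 - 36*10*sqrt(5)) - 224)*(-289) = ((198 - 360*sqrt(5) + 6*100 + 780 - 360*sqrt(5)) - 224)*(-289) = ((198 - 360*sqrt(5) + 600 + 780 - 360*sqrt(5)) - 224)*(-289) = ((1578 - 720*sqrt(5)) - 224)*(-289) = (1354 - 720*sqrt(5))*(-289) = -391306 + 208080*sqrt(5)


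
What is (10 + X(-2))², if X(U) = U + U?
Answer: 36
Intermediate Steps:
X(U) = 2*U
(10 + X(-2))² = (10 + 2*(-2))² = (10 - 4)² = 6² = 36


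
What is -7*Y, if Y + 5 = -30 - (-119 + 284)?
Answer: 1400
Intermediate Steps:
Y = -200 (Y = -5 + (-30 - (-119 + 284)) = -5 + (-30 - 1*165) = -5 + (-30 - 165) = -5 - 195 = -200)
-7*Y = -7*(-200) = 1400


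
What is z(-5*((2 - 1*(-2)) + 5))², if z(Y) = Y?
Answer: 2025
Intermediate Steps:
z(-5*((2 - 1*(-2)) + 5))² = (-5*((2 - 1*(-2)) + 5))² = (-5*((2 + 2) + 5))² = (-5*(4 + 5))² = (-5*9)² = (-45)² = 2025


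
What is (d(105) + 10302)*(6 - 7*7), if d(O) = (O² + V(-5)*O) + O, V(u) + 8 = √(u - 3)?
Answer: -885456 - 9030*I*√2 ≈ -8.8546e+5 - 12770.0*I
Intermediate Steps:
V(u) = -8 + √(-3 + u) (V(u) = -8 + √(u - 3) = -8 + √(-3 + u))
d(O) = O + O² + O*(-8 + 2*I*√2) (d(O) = (O² + (-8 + √(-3 - 5))*O) + O = (O² + (-8 + √(-8))*O) + O = (O² + (-8 + 2*I*√2)*O) + O = (O² + O*(-8 + 2*I*√2)) + O = O + O² + O*(-8 + 2*I*√2))
(d(105) + 10302)*(6 - 7*7) = (105*(-7 + 105 + 2*I*√2) + 10302)*(6 - 7*7) = (105*(98 + 2*I*√2) + 10302)*(6 - 49) = ((10290 + 210*I*√2) + 10302)*(-43) = (20592 + 210*I*√2)*(-43) = -885456 - 9030*I*√2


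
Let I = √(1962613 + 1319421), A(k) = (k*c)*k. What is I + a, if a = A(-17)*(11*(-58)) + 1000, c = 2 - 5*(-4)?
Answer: -4055404 + √3282034 ≈ -4.0536e+6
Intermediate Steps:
c = 22 (c = 2 + 20 = 22)
A(k) = 22*k² (A(k) = (k*22)*k = (22*k)*k = 22*k²)
a = -4055404 (a = (22*(-17)²)*(11*(-58)) + 1000 = (22*289)*(-638) + 1000 = 6358*(-638) + 1000 = -4056404 + 1000 = -4055404)
I = √3282034 ≈ 1811.6
I + a = √3282034 - 4055404 = -4055404 + √3282034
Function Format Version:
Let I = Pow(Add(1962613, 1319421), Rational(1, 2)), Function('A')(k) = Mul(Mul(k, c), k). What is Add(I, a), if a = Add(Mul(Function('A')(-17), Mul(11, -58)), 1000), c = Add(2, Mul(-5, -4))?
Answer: Add(-4055404, Pow(3282034, Rational(1, 2))) ≈ -4.0536e+6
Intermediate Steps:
c = 22 (c = Add(2, 20) = 22)
Function('A')(k) = Mul(22, Pow(k, 2)) (Function('A')(k) = Mul(Mul(k, 22), k) = Mul(Mul(22, k), k) = Mul(22, Pow(k, 2)))
a = -4055404 (a = Add(Mul(Mul(22, Pow(-17, 2)), Mul(11, -58)), 1000) = Add(Mul(Mul(22, 289), -638), 1000) = Add(Mul(6358, -638), 1000) = Add(-4056404, 1000) = -4055404)
I = Pow(3282034, Rational(1, 2)) ≈ 1811.6
Add(I, a) = Add(Pow(3282034, Rational(1, 2)), -4055404) = Add(-4055404, Pow(3282034, Rational(1, 2)))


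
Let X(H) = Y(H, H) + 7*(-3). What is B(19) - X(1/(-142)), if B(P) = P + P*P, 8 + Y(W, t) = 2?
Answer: 407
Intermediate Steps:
Y(W, t) = -6 (Y(W, t) = -8 + 2 = -6)
X(H) = -27 (X(H) = -6 + 7*(-3) = -6 - 21 = -27)
B(P) = P + P**2
B(19) - X(1/(-142)) = 19*(1 + 19) - 1*(-27) = 19*20 + 27 = 380 + 27 = 407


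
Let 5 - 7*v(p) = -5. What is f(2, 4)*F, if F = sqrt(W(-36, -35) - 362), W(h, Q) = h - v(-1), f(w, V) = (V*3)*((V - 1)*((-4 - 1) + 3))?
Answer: -144*I*sqrt(4893)/7 ≈ -1439.0*I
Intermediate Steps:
v(p) = 10/7 (v(p) = 5/7 - 1/7*(-5) = 5/7 + 5/7 = 10/7)
f(w, V) = 3*V*(2 - 2*V) (f(w, V) = (3*V)*((-1 + V)*(-5 + 3)) = (3*V)*((-1 + V)*(-2)) = (3*V)*(2 - 2*V) = 3*V*(2 - 2*V))
W(h, Q) = -10/7 + h (W(h, Q) = h - 1*10/7 = h - 10/7 = -10/7 + h)
F = 2*I*sqrt(4893)/7 (F = sqrt((-10/7 - 36) - 362) = sqrt(-262/7 - 362) = sqrt(-2796/7) = 2*I*sqrt(4893)/7 ≈ 19.986*I)
f(2, 4)*F = (6*4*(1 - 1*4))*(2*I*sqrt(4893)/7) = (6*4*(1 - 4))*(2*I*sqrt(4893)/7) = (6*4*(-3))*(2*I*sqrt(4893)/7) = -144*I*sqrt(4893)/7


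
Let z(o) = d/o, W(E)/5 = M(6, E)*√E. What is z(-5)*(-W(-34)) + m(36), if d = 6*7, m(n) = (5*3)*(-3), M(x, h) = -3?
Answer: -45 - 126*I*√34 ≈ -45.0 - 734.7*I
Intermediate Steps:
m(n) = -45 (m(n) = 15*(-3) = -45)
d = 42
W(E) = -15*√E (W(E) = 5*(-3*√E) = -15*√E)
z(o) = 42/o
z(-5)*(-W(-34)) + m(36) = (42/(-5))*(-(-15)*√(-34)) - 45 = (42*(-⅕))*(-(-15)*I*√34) - 45 = -(-42)*(-15*I*√34)/5 - 45 = -126*I*√34 - 45 = -45 - 126*I*√34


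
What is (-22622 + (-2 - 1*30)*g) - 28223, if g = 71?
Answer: -53117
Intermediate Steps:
(-22622 + (-2 - 1*30)*g) - 28223 = (-22622 + (-2 - 1*30)*71) - 28223 = (-22622 + (-2 - 30)*71) - 28223 = (-22622 - 32*71) - 28223 = (-22622 - 2272) - 28223 = -24894 - 28223 = -53117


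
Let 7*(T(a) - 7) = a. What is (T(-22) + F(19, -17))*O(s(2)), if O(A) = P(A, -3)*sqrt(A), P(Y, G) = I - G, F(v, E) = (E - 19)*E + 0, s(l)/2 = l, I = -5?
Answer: -17244/7 ≈ -2463.4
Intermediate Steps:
T(a) = 7 + a/7
s(l) = 2*l
F(v, E) = E*(-19 + E) (F(v, E) = (-19 + E)*E + 0 = E*(-19 + E) + 0 = E*(-19 + E))
P(Y, G) = -5 - G
O(A) = -2*sqrt(A) (O(A) = (-5 - 1*(-3))*sqrt(A) = (-5 + 3)*sqrt(A) = -2*sqrt(A))
(T(-22) + F(19, -17))*O(s(2)) = ((7 + (1/7)*(-22)) - 17*(-19 - 17))*(-2*sqrt(2*2)) = ((7 - 22/7) - 17*(-36))*(-2*sqrt(4)) = (27/7 + 612)*(-2*2) = (4311/7)*(-4) = -17244/7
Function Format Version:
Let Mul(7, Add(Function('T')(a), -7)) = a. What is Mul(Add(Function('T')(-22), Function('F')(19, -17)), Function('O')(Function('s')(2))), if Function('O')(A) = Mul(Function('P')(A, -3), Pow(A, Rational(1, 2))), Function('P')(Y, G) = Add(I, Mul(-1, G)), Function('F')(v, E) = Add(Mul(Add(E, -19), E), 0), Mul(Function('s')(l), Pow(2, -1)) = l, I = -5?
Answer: Rational(-17244, 7) ≈ -2463.4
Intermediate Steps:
Function('T')(a) = Add(7, Mul(Rational(1, 7), a))
Function('s')(l) = Mul(2, l)
Function('F')(v, E) = Mul(E, Add(-19, E)) (Function('F')(v, E) = Add(Mul(Add(-19, E), E), 0) = Add(Mul(E, Add(-19, E)), 0) = Mul(E, Add(-19, E)))
Function('P')(Y, G) = Add(-5, Mul(-1, G))
Function('O')(A) = Mul(-2, Pow(A, Rational(1, 2))) (Function('O')(A) = Mul(Add(-5, Mul(-1, -3)), Pow(A, Rational(1, 2))) = Mul(Add(-5, 3), Pow(A, Rational(1, 2))) = Mul(-2, Pow(A, Rational(1, 2))))
Mul(Add(Function('T')(-22), Function('F')(19, -17)), Function('O')(Function('s')(2))) = Mul(Add(Add(7, Mul(Rational(1, 7), -22)), Mul(-17, Add(-19, -17))), Mul(-2, Pow(Mul(2, 2), Rational(1, 2)))) = Mul(Add(Add(7, Rational(-22, 7)), Mul(-17, -36)), Mul(-2, Pow(4, Rational(1, 2)))) = Mul(Add(Rational(27, 7), 612), Mul(-2, 2)) = Mul(Rational(4311, 7), -4) = Rational(-17244, 7)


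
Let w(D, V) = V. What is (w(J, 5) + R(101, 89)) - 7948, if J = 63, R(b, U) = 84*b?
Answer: 541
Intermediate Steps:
(w(J, 5) + R(101, 89)) - 7948 = (5 + 84*101) - 7948 = (5 + 8484) - 7948 = 8489 - 7948 = 541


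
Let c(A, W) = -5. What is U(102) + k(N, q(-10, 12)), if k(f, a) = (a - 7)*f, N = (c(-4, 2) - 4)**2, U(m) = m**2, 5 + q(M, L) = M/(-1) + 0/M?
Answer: 10242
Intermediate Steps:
q(M, L) = -5 - M (q(M, L) = -5 + (M/(-1) + 0/M) = -5 + (M*(-1) + 0) = -5 + (-M + 0) = -5 - M)
N = 81 (N = (-5 - 4)**2 = (-9)**2 = 81)
k(f, a) = f*(-7 + a) (k(f, a) = (-7 + a)*f = f*(-7 + a))
U(102) + k(N, q(-10, 12)) = 102**2 + 81*(-7 + (-5 - 1*(-10))) = 10404 + 81*(-7 + (-5 + 10)) = 10404 + 81*(-7 + 5) = 10404 + 81*(-2) = 10404 - 162 = 10242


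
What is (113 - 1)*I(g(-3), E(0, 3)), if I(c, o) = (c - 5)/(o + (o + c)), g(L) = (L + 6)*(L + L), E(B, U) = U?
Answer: 644/3 ≈ 214.67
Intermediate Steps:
g(L) = 2*L*(6 + L) (g(L) = (6 + L)*(2*L) = 2*L*(6 + L))
I(c, o) = (-5 + c)/(c + 2*o) (I(c, o) = (-5 + c)/(o + (c + o)) = (-5 + c)/(c + 2*o))
(113 - 1)*I(g(-3), E(0, 3)) = (113 - 1)*((-5 + 2*(-3)*(6 - 3))/(2*(-3)*(6 - 3) + 2*3)) = 112*((-5 + 2*(-3)*3)/(2*(-3)*3 + 6)) = 112*((-5 - 18)/(-18 + 6)) = 112*(-23/(-12)) = 112*(-1/12*(-23)) = 112*(23/12) = 644/3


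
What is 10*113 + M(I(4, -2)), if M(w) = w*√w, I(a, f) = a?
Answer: 1138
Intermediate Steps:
M(w) = w^(3/2)
10*113 + M(I(4, -2)) = 10*113 + 4^(3/2) = 1130 + 8 = 1138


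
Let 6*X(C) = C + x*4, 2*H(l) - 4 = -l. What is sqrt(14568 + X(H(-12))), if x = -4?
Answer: 10*sqrt(1311)/3 ≈ 120.69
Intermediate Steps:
H(l) = 2 - l/2 (H(l) = 2 + (-l)/2 = 2 - l/2)
X(C) = -8/3 + C/6 (X(C) = (C - 4*4)/6 = (C - 16)/6 = (-16 + C)/6 = -8/3 + C/6)
sqrt(14568 + X(H(-12))) = sqrt(14568 + (-8/3 + (2 - 1/2*(-12))/6)) = sqrt(14568 + (-8/3 + (2 + 6)/6)) = sqrt(14568 + (-8/3 + (1/6)*8)) = sqrt(14568 + (-8/3 + 4/3)) = sqrt(14568 - 4/3) = sqrt(43700/3) = 10*sqrt(1311)/3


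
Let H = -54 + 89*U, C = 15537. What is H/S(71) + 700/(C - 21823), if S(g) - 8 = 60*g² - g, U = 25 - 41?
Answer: -15783472/135776253 ≈ -0.11625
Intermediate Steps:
U = -16
S(g) = 8 - g + 60*g² (S(g) = 8 + (60*g² - g) = 8 + (-g + 60*g²) = 8 - g + 60*g²)
H = -1478 (H = -54 + 89*(-16) = -54 - 1424 = -1478)
H/S(71) + 700/(C - 21823) = -1478/(8 - 1*71 + 60*71²) + 700/(15537 - 21823) = -1478/(8 - 71 + 60*5041) + 700/(-6286) = -1478/(8 - 71 + 302460) + 700*(-1/6286) = -1478/302397 - 50/449 = -15783472/135776253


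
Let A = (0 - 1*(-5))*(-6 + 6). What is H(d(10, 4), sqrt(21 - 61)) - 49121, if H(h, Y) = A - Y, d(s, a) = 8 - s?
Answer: -49121 - 2*I*sqrt(10) ≈ -49121.0 - 6.3246*I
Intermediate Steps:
A = 0 (A = (0 + 5)*0 = 5*0 = 0)
H(h, Y) = -Y (H(h, Y) = 0 - Y = -Y)
H(d(10, 4), sqrt(21 - 61)) - 49121 = -sqrt(21 - 61) - 49121 = -sqrt(-40) - 49121 = -2*I*sqrt(10) - 49121 = -49121 - 2*I*sqrt(10)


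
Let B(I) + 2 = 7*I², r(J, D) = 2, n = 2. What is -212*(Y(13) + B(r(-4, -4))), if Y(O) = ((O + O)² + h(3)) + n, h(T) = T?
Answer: -149884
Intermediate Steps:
B(I) = -2 + 7*I²
Y(O) = 5 + 4*O² (Y(O) = ((O + O)² + 3) + 2 = ((2*O)² + 3) + 2 = (4*O² + 3) + 2 = (3 + 4*O²) + 2 = 5 + 4*O²)
-212*(Y(13) + B(r(-4, -4))) = -212*((5 + 4*13²) + (-2 + 7*2²)) = -212*((5 + 4*169) + (-2 + 7*4)) = -212*((5 + 676) + (-2 + 28)) = -212*(681 + 26) = -212*707 = -149884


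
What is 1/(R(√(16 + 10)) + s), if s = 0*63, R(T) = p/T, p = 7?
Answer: √26/7 ≈ 0.72843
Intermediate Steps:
R(T) = 7/T
s = 0
1/(R(√(16 + 10)) + s) = 1/(7/(√(16 + 10)) + 0) = 1/(7/(√26) + 0) = 1/(7*(√26/26) + 0) = 1/(7*√26/26 + 0) = 1/(7*√26/26) = √26/7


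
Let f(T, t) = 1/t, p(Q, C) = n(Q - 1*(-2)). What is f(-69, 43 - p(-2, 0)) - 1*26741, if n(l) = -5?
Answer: -1283567/48 ≈ -26741.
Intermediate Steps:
p(Q, C) = -5
f(-69, 43 - p(-2, 0)) - 1*26741 = 1/(43 - 1*(-5)) - 1*26741 = 1/(43 + 5) - 26741 = 1/48 - 26741 = -1283567/48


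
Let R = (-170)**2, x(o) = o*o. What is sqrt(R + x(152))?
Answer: 2*sqrt(13001) ≈ 228.04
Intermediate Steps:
x(o) = o**2
R = 28900
sqrt(R + x(152)) = sqrt(28900 + 152**2) = sqrt(28900 + 23104) = sqrt(52004) = 2*sqrt(13001)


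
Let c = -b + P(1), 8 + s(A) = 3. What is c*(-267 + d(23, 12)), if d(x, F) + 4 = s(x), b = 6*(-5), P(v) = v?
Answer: -8556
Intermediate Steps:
b = -30
s(A) = -5 (s(A) = -8 + 3 = -5)
d(x, F) = -9 (d(x, F) = -4 - 5 = -9)
c = 31 (c = -1*(-30) + 1 = 30 + 1 = 31)
c*(-267 + d(23, 12)) = 31*(-267 - 9) = 31*(-276) = -8556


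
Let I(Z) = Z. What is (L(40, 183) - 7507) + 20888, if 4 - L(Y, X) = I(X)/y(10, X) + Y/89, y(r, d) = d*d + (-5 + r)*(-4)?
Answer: 39869093238/2978741 ≈ 13385.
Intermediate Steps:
y(r, d) = 20 + d² - 4*r (y(r, d) = d² + (20 - 4*r) = 20 + d² - 4*r)
L(Y, X) = 4 - Y/89 - X/(-20 + X²) (L(Y, X) = 4 - (X/(20 + X² - 4*10) + Y/89) = 4 - (X/(20 + X² - 40) + Y*(1/89)) = 4 - (X/(-20 + X²) + Y/89) = 4 - (Y/89 + X/(-20 + X²)) = 4 + (-Y/89 - X/(-20 + X²)) = 4 - Y/89 - X/(-20 + X²))
(L(40, 183) - 7507) + 20888 = ((-1*183 + (-20 + 183²)*(356 - 1*40)/89)/(-20 + 183²) - 7507) + 20888 = ((-183 + (-20 + 33489)*(356 - 40)/89)/(-20 + 33489) - 7507) + 20888 = ((-183 + (1/89)*33469*316)/33469 - 7507) + 20888 = ((-183 + 10576204/89)/33469 - 7507) + 20888 = ((1/33469)*(10559917/89) - 7507) + 20888 = (10559917/2978741 - 7507) + 20888 = -22350848770/2978741 + 20888 = 39869093238/2978741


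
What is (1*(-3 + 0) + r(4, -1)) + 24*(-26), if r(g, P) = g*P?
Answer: -631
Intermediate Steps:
r(g, P) = P*g
(1*(-3 + 0) + r(4, -1)) + 24*(-26) = (1*(-3 + 0) - 1*4) + 24*(-26) = (1*(-3) - 4) - 624 = (-3 - 4) - 624 = -7 - 624 = -631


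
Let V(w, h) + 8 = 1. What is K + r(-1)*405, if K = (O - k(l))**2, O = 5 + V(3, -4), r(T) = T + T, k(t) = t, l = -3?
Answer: -809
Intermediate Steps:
r(T) = 2*T
V(w, h) = -7 (V(w, h) = -8 + 1 = -7)
O = -2 (O = 5 - 7 = -2)
K = 1 (K = (-2 - 1*(-3))**2 = (-2 + 3)**2 = 1**2 = 1)
K + r(-1)*405 = 1 + (2*(-1))*405 = 1 - 2*405 = 1 - 810 = -809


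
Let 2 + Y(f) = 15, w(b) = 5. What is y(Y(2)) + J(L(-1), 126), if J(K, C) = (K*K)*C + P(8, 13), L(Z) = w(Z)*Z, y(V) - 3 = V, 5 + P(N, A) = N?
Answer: 3169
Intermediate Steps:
P(N, A) = -5 + N
Y(f) = 13 (Y(f) = -2 + 15 = 13)
y(V) = 3 + V
L(Z) = 5*Z
J(K, C) = 3 + C*K**2 (J(K, C) = (K*K)*C + (-5 + 8) = K**2*C + 3 = C*K**2 + 3 = 3 + C*K**2)
y(Y(2)) + J(L(-1), 126) = (3 + 13) + (3 + 126*(5*(-1))**2) = 16 + (3 + 126*(-5)**2) = 16 + (3 + 126*25) = 16 + (3 + 3150) = 16 + 3153 = 3169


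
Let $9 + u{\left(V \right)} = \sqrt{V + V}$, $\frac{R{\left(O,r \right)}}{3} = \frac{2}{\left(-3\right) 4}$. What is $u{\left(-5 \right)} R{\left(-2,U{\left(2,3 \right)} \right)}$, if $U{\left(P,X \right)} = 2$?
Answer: $\frac{9}{2} - \frac{i \sqrt{10}}{2} \approx 4.5 - 1.5811 i$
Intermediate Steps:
$R{\left(O,r \right)} = - \frac{1}{2}$ ($R{\left(O,r \right)} = 3 \frac{2}{\left(-3\right) 4} = 3 \frac{2}{-12} = 3 \cdot 2 \left(- \frac{1}{12}\right) = 3 \left(- \frac{1}{6}\right) = - \frac{1}{2}$)
$u{\left(V \right)} = -9 + \sqrt{2} \sqrt{V}$ ($u{\left(V \right)} = -9 + \sqrt{V + V} = -9 + \sqrt{2 V} = -9 + \sqrt{2} \sqrt{V}$)
$u{\left(-5 \right)} R{\left(-2,U{\left(2,3 \right)} \right)} = \left(-9 + \sqrt{2} \sqrt{-5}\right) \left(- \frac{1}{2}\right) = \left(-9 + \sqrt{2} i \sqrt{5}\right) \left(- \frac{1}{2}\right) = \left(-9 + i \sqrt{10}\right) \left(- \frac{1}{2}\right) = \frac{9}{2} - \frac{i \sqrt{10}}{2}$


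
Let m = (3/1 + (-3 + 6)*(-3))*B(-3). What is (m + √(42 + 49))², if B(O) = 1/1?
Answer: (6 - √91)² ≈ 12.527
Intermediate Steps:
B(O) = 1
m = -6 (m = (3/1 + (-3 + 6)*(-3))*1 = (3*1 + 3*(-3))*1 = (3 - 9)*1 = -6*1 = -6)
(m + √(42 + 49))² = (-6 + √(42 + 49))² = (-6 + √91)²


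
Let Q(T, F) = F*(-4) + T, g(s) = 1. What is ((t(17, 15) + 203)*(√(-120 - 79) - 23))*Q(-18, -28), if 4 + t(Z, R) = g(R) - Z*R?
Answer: 118910 - 5170*I*√199 ≈ 1.1891e+5 - 72932.0*I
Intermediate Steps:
t(Z, R) = -3 - R*Z (t(Z, R) = -4 + (1 - Z*R) = -4 + (1 - R*Z) = -3 - R*Z)
Q(T, F) = T - 4*F (Q(T, F) = -4*F + T = T - 4*F)
((t(17, 15) + 203)*(√(-120 - 79) - 23))*Q(-18, -28) = (((-3 - 1*15*17) + 203)*(√(-120 - 79) - 23))*(-18 - 4*(-28)) = (((-3 - 255) + 203)*(√(-199) - 23))*(-18 + 112) = ((-258 + 203)*(I*√199 - 23))*94 = -55*(-23 + I*√199)*94 = (1265 - 55*I*√199)*94 = 118910 - 5170*I*√199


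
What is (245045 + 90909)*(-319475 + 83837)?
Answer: -79163528652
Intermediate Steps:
(245045 + 90909)*(-319475 + 83837) = 335954*(-235638) = -79163528652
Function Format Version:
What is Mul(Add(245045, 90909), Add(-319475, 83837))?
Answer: -79163528652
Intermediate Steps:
Mul(Add(245045, 90909), Add(-319475, 83837)) = Mul(335954, -235638) = -79163528652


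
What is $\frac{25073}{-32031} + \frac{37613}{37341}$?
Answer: $\frac{29836790}{132896619} \approx 0.22451$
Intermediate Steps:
$\frac{25073}{-32031} + \frac{37613}{37341} = 25073 \left(- \frac{1}{32031}\right) + 37613 \cdot \frac{1}{37341} = - \frac{25073}{32031} + \frac{37613}{37341} = \frac{29836790}{132896619}$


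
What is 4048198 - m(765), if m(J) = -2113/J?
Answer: 3096873583/765 ≈ 4.0482e+6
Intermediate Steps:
4048198 - m(765) = 4048198 - (-2113)/765 = 4048198 - 1*(-2113/765) = 4048198 + 2113/765 = 3096873583/765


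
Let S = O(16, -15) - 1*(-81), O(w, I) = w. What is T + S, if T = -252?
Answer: -155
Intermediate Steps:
S = 97 (S = 16 - 1*(-81) = 16 + 81 = 97)
T + S = -252 + 97 = -155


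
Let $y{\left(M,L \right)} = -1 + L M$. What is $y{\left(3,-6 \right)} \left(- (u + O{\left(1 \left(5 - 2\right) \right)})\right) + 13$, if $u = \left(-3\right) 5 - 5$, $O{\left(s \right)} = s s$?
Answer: $-196$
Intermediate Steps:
$O{\left(s \right)} = s^{2}$
$u = -20$ ($u = -15 - 5 = -20$)
$y{\left(3,-6 \right)} \left(- (u + O{\left(1 \left(5 - 2\right) \right)})\right) + 13 = \left(-1 - 18\right) \left(- (-20 + \left(1 \left(5 - 2\right)\right)^{2})\right) + 13 = \left(-1 - 18\right) \left(- (-20 + \left(1 \cdot 3\right)^{2})\right) + 13 = - 19 \left(- (-20 + 3^{2})\right) + 13 = - 19 \left(- (-20 + 9)\right) + 13 = - 19 \left(\left(-1\right) \left(-11\right)\right) + 13 = \left(-19\right) 11 + 13 = -209 + 13 = -196$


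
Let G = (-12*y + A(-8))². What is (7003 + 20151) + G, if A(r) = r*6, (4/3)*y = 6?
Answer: 37558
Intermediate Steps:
y = 9/2 (y = (¾)*6 = 9/2 ≈ 4.5000)
A(r) = 6*r
G = 10404 (G = (-12*9/2 + 6*(-8))² = (-54 - 48)² = (-102)² = 10404)
(7003 + 20151) + G = (7003 + 20151) + 10404 = 27154 + 10404 = 37558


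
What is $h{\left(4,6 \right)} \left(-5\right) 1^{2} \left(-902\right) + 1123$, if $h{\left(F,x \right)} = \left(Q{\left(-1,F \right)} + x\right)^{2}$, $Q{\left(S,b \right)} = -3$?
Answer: $41713$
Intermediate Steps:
$h{\left(F,x \right)} = \left(-3 + x\right)^{2}$
$h{\left(4,6 \right)} \left(-5\right) 1^{2} \left(-902\right) + 1123 = \left(-3 + 6\right)^{2} \left(-5\right) 1^{2} \left(-902\right) + 1123 = 3^{2} \left(-5\right) 1 \left(-902\right) + 1123 = 9 \left(-5\right) 1 \left(-902\right) + 1123 = \left(-45\right) 1 \left(-902\right) + 1123 = \left(-45\right) \left(-902\right) + 1123 = 40590 + 1123 = 41713$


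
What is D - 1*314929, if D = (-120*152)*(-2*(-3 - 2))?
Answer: -497329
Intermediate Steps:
D = -182400 (D = -(-36480)*(-5) = -18240*10 = -182400)
D - 1*314929 = -182400 - 1*314929 = -182400 - 314929 = -497329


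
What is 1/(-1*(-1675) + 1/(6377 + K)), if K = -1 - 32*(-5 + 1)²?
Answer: 5864/9822201 ≈ 0.00059702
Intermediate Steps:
K = -513 (K = -1 - 32*(-4)² = -1 - 32*16 = -1 - 512 = -513)
1/(-1*(-1675) + 1/(6377 + K)) = 1/(-1*(-1675) + 1/(6377 - 513)) = 1/(1675 + 1/5864) = 1/(9822201/5864) = 5864/9822201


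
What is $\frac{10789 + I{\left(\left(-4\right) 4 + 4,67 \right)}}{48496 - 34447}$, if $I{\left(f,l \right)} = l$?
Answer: $\frac{10856}{14049} \approx 0.77272$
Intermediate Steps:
$\frac{10789 + I{\left(\left(-4\right) 4 + 4,67 \right)}}{48496 - 34447} = \frac{10789 + 67}{48496 - 34447} = \frac{10856}{14049}$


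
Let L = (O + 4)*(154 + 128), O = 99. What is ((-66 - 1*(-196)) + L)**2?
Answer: 851238976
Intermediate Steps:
L = 29046 (L = (99 + 4)*(154 + 128) = 103*282 = 29046)
((-66 - 1*(-196)) + L)**2 = ((-66 - 1*(-196)) + 29046)**2 = ((-66 + 196) + 29046)**2 = (130 + 29046)**2 = 29176**2 = 851238976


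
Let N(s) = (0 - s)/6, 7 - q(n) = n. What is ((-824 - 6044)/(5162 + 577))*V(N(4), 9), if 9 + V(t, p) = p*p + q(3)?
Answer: -521968/5739 ≈ -90.951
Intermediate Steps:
q(n) = 7 - n
N(s) = -s/6 (N(s) = -s*(1/6) = -s/6)
V(t, p) = -5 + p**2 (V(t, p) = -9 + (p*p + (7 - 1*3)) = -9 + (p**2 + (7 - 3)) = -9 + (p**2 + 4) = -9 + (4 + p**2) = -5 + p**2)
((-824 - 6044)/(5162 + 577))*V(N(4), 9) = ((-824 - 6044)/(5162 + 577))*(-5 + 9**2) = (-6868/5739)*(-5 + 81) = -6868*1/5739*76 = -6868/5739*76 = -521968/5739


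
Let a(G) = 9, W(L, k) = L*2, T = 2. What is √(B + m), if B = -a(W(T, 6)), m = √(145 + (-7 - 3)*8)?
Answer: √(-9 + √65) ≈ 0.96837*I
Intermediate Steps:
W(L, k) = 2*L
m = √65 (m = √(145 - 10*8) = √(145 - 80) = √65 ≈ 8.0623)
B = -9 (B = -1*9 = -9)
√(B + m) = √(-9 + √65)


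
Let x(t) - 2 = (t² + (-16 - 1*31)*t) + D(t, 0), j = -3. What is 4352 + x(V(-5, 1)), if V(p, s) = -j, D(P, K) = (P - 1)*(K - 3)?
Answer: 4216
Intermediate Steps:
D(P, K) = (-1 + P)*(-3 + K)
V(p, s) = 3 (V(p, s) = -1*(-3) = 3)
x(t) = 5 + t² - 50*t (x(t) = 2 + ((t² + (-16 - 1*31)*t) + (3 - 1*0 - 3*t + 0*t)) = 2 + ((t² + (-16 - 31)*t) + (3 + 0 - 3*t + 0)) = 2 + ((t² - 47*t) + (3 - 3*t)) = 2 + (3 + t² - 50*t) = 5 + t² - 50*t)
4352 + x(V(-5, 1)) = 4352 + (5 + 3² - 50*3) = 4352 + (5 + 9 - 150) = 4352 - 136 = 4216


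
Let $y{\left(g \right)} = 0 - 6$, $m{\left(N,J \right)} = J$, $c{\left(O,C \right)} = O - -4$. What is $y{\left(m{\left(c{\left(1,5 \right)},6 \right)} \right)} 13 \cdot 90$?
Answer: $-7020$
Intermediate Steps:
$c{\left(O,C \right)} = 4 + O$ ($c{\left(O,C \right)} = O + 4 = 4 + O$)
$y{\left(g \right)} = -6$
$y{\left(m{\left(c{\left(1,5 \right)},6 \right)} \right)} 13 \cdot 90 = \left(-6\right) 13 \cdot 90 = \left(-78\right) 90 = -7020$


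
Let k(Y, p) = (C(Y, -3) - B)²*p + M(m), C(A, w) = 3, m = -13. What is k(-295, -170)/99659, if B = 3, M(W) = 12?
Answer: 12/99659 ≈ 0.00012041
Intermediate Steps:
k(Y, p) = 12 (k(Y, p) = (3 - 1*3)²*p + 12 = (3 - 3)²*p + 12 = 0²*p + 12 = 0*p + 12 = 0 + 12 = 12)
k(-295, -170)/99659 = 12/99659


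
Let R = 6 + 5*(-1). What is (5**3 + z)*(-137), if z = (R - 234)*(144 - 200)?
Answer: -1804701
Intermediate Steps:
R = 1 (R = 6 - 5 = 1)
z = 13048 (z = (1 - 234)*(144 - 200) = -233*(-56) = 13048)
(5**3 + z)*(-137) = (5**3 + 13048)*(-137) = (125 + 13048)*(-137) = 13173*(-137) = -1804701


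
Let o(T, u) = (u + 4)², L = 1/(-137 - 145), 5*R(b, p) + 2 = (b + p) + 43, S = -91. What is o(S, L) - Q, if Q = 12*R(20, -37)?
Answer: -16552267/397620 ≈ -41.628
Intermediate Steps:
R(b, p) = 41/5 + b/5 + p/5 (R(b, p) = -⅖ + ((b + p) + 43)/5 = -⅖ + (43 + b + p)/5 = -⅖ + (43/5 + b/5 + p/5) = 41/5 + b/5 + p/5)
L = -1/282 (L = 1/(-282) = -1/282 ≈ -0.0035461)
o(T, u) = (4 + u)²
Q = 288/5 (Q = 12*(41/5 + (⅕)*20 + (⅕)*(-37)) = 12*(41/5 + 4 - 37/5) = 12*(24/5) = 288/5 ≈ 57.600)
o(S, L) - Q = (4 - 1/282)² - 1*288/5 = (1127/282)² - 288/5 = 1270129/79524 - 288/5 = -16552267/397620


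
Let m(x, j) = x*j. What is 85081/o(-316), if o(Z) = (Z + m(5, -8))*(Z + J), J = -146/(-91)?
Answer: 7742371/10185160 ≈ 0.76016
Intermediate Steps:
m(x, j) = j*x
J = 146/91 (J = -146*(-1/91) = 146/91 ≈ 1.6044)
o(Z) = (-40 + Z)*(146/91 + Z) (o(Z) = (Z - 8*5)*(Z + 146/91) = (Z - 40)*(146/91 + Z) = (-40 + Z)*(146/91 + Z))
85081/o(-316) = 85081/(-5840/91 + (-316)**2 - 3494/91*(-316)) = 85081/(-5840/91 + 99856 + 1104104/91) = 85081/(10185160/91) = 85081*(91/10185160) = 7742371/10185160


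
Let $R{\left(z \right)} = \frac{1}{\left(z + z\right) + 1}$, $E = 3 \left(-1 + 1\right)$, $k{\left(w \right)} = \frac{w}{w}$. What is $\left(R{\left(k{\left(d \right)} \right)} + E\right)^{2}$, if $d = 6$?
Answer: $\frac{1}{9} \approx 0.11111$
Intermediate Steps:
$k{\left(w \right)} = 1$
$E = 0$ ($E = 3 \cdot 0 = 0$)
$R{\left(z \right)} = \frac{1}{1 + 2 z}$ ($R{\left(z \right)} = \frac{1}{2 z + 1} = \frac{1}{1 + 2 z}$)
$\left(R{\left(k{\left(d \right)} \right)} + E\right)^{2} = \left(\frac{1}{1 + 2 \cdot 1} + 0\right)^{2} = \left(\frac{1}{1 + 2} + 0\right)^{2} = \left(\frac{1}{3} + 0\right)^{2} = \left(\frac{1}{3}\right)^{2} = \frac{1}{9}$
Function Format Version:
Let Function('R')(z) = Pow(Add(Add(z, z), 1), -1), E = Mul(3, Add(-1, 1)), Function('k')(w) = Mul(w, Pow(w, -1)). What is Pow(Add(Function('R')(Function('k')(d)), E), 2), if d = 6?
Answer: Rational(1, 9) ≈ 0.11111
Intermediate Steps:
Function('k')(w) = 1
E = 0 (E = Mul(3, 0) = 0)
Function('R')(z) = Pow(Add(1, Mul(2, z)), -1) (Function('R')(z) = Pow(Add(Mul(2, z), 1), -1) = Pow(Add(1, Mul(2, z)), -1))
Pow(Add(Function('R')(Function('k')(d)), E), 2) = Pow(Add(Pow(Add(1, Mul(2, 1)), -1), 0), 2) = Pow(Add(Pow(Add(1, 2), -1), 0), 2) = Pow(Add(Pow(3, -1), 0), 2) = Pow(Add(Rational(1, 3), 0), 2) = Pow(Rational(1, 3), 2) = Rational(1, 9)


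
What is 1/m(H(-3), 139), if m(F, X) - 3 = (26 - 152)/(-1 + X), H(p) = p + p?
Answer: 23/48 ≈ 0.47917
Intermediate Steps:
H(p) = 2*p
m(F, X) = 3 - 126/(-1 + X) (m(F, X) = 3 + (26 - 152)/(-1 + X) = 3 - 126/(-1 + X))
1/m(H(-3), 139) = 1/(3*(-43 + 139)/(-1 + 139)) = 1/(3*96/138) = 1/(3*(1/138)*96) = 1/(48/23) = 23/48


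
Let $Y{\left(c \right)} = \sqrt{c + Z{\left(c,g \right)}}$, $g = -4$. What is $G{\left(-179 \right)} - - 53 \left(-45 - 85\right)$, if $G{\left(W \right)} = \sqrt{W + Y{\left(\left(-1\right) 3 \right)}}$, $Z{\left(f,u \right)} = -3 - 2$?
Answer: $-6890 + \sqrt{-179 + 2 i \sqrt{2}} \approx -6889.9 + 13.38 i$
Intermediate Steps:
$Z{\left(f,u \right)} = -5$
$Y{\left(c \right)} = \sqrt{-5 + c}$ ($Y{\left(c \right)} = \sqrt{c - 5} = \sqrt{-5 + c}$)
$G{\left(W \right)} = \sqrt{W + 2 i \sqrt{2}}$ ($G{\left(W \right)} = \sqrt{W + \sqrt{-5 - 3}} = \sqrt{W + \sqrt{-8}} = \sqrt{W + 2 i \sqrt{2}}$)
$G{\left(-179 \right)} - - 53 \left(-45 - 85\right) = \sqrt{-179 + 2 i \sqrt{2}} - - 53 \left(-45 - 85\right) = \sqrt{-179 + 2 i \sqrt{2}} - \left(-53\right) \left(-130\right) = \sqrt{-179 + 2 i \sqrt{2}} - 6890 = -6890 + \sqrt{-179 + 2 i \sqrt{2}}$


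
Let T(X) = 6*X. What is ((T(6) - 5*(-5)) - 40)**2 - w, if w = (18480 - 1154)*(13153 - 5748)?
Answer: -128298589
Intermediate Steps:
w = 128299030 (w = 17326*7405 = 128299030)
((T(6) - 5*(-5)) - 40)**2 - w = ((6*6 - 5*(-5)) - 40)**2 - 1*128299030 = ((36 + 25) - 40)**2 - 128299030 = (61 - 40)**2 - 128299030 = 21**2 - 128299030 = 441 - 128299030 = -128298589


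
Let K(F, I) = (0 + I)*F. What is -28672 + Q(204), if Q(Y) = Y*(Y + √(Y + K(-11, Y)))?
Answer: 12944 + 408*I*√510 ≈ 12944.0 + 9213.9*I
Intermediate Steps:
K(F, I) = F*I (K(F, I) = I*F = F*I)
Q(Y) = Y*(Y + √10*√(-Y)) (Q(Y) = Y*(Y + √(Y - 11*Y)) = Y*(Y + √(-10*Y)) = Y*(Y + √10*√(-Y)))
-28672 + Q(204) = -28672 + 204*(204 + √10*√(-1*204)) = -28672 + 204*(204 + √10*√(-204)) = -28672 + 204*(204 + √10*(2*I*√51)) = -28672 + 204*(204 + 2*I*√510) = -28672 + (41616 + 408*I*√510) = 12944 + 408*I*√510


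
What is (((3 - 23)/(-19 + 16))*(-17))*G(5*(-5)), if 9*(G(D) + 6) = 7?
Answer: 15980/27 ≈ 591.85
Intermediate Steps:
G(D) = -47/9 (G(D) = -6 + (1/9)*7 = -6 + 7/9 = -47/9)
(((3 - 23)/(-19 + 16))*(-17))*G(5*(-5)) = (((3 - 23)/(-19 + 16))*(-17))*(-47/9) = (-20/(-3)*(-17))*(-47/9) = (-20*(-1/3)*(-17))*(-47/9) = ((20/3)*(-17))*(-47/9) = -340/3*(-47/9) = 15980/27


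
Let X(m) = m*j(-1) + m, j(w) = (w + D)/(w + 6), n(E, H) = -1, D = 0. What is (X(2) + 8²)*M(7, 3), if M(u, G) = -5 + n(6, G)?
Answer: -1968/5 ≈ -393.60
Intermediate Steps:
j(w) = w/(6 + w) (j(w) = (w + 0)/(w + 6) = w/(6 + w))
M(u, G) = -6 (M(u, G) = -5 - 1 = -6)
X(m) = 4*m/5 (X(m) = m*(-1/(6 - 1)) + m = m*(-1/5) + m = m*(-1*⅕) + m = m*(-⅕) + m = -m/5 + m = 4*m/5)
(X(2) + 8²)*M(7, 3) = ((⅘)*2 + 8²)*(-6) = (8/5 + 64)*(-6) = (328/5)*(-6) = -1968/5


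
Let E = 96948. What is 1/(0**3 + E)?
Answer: 1/96948 ≈ 1.0315e-5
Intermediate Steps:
1/(0**3 + E) = 1/(0**3 + 96948) = 1/(0 + 96948) = 1/96948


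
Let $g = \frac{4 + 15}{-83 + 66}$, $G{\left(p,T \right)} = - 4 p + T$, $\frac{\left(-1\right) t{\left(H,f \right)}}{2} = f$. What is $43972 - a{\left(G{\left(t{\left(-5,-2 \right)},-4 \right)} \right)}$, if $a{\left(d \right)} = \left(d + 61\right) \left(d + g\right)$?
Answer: $\frac{762243}{17} \approx 44838.0$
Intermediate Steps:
$t{\left(H,f \right)} = - 2 f$
$G{\left(p,T \right)} = T - 4 p$
$g = - \frac{19}{17}$ ($g = \frac{19}{-17} = 19 \left(- \frac{1}{17}\right) = - \frac{19}{17} \approx -1.1176$)
$a{\left(d \right)} = \left(61 + d\right) \left(- \frac{19}{17} + d\right)$ ($a{\left(d \right)} = \left(d + 61\right) \left(d - \frac{19}{17}\right) = \left(61 + d\right) \left(- \frac{19}{17} + d\right)$)
$43972 - a{\left(G{\left(t{\left(-5,-2 \right)},-4 \right)} \right)} = 43972 - \left(- \frac{1159}{17} + \left(-4 - 4 \left(\left(-2\right) \left(-2\right)\right)\right)^{2} + \frac{1018 \left(-4 - 4 \left(\left(-2\right) \left(-2\right)\right)\right)}{17}\right) = 43972 - \left(- \frac{1159}{17} + \left(-4 - 16\right)^{2} + \frac{1018 \left(-4 - 16\right)}{17}\right) = 43972 - \left(- \frac{1159}{17} + \left(-20\right)^{2} + \frac{1018}{17} \left(-20\right)\right) = 43972 - \left(- \frac{1159}{17} + 400 - \frac{20360}{17}\right) = 43972 - - \frac{14719}{17} = 43972 + \frac{14719}{17} = \frac{762243}{17}$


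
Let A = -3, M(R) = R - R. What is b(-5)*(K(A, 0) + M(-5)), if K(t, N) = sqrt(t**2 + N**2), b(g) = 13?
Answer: 39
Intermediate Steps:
M(R) = 0
K(t, N) = sqrt(N**2 + t**2)
b(-5)*(K(A, 0) + M(-5)) = 13*(sqrt(0**2 + (-3)**2) + 0) = 13*(sqrt(0 + 9) + 0) = 13*(sqrt(9) + 0) = 13*(3 + 0) = 13*3 = 39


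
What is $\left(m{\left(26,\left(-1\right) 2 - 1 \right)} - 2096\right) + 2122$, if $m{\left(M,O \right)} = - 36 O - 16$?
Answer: $118$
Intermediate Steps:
$m{\left(M,O \right)} = -16 - 36 O$
$\left(m{\left(26,\left(-1\right) 2 - 1 \right)} - 2096\right) + 2122 = \left(\left(-16 - 36 \left(\left(-1\right) 2 - 1\right)\right) - 2096\right) + 2122 = \left(\left(-16 - 36 \left(-2 - 1\right)\right) - 2096\right) + 2122 = \left(\left(-16 - -108\right) - 2096\right) + 2122 = \left(\left(-16 + 108\right) - 2096\right) + 2122 = \left(92 - 2096\right) + 2122 = -2004 + 2122 = 118$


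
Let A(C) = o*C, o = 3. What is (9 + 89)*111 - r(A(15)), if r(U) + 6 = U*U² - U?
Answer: -80196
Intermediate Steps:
A(C) = 3*C
r(U) = -6 + U³ - U (r(U) = -6 + (U*U² - U) = -6 + (U³ - U) = -6 + U³ - U)
(9 + 89)*111 - r(A(15)) = (9 + 89)*111 - (-6 + (3*15)³ - 3*15) = 98*111 - (-6 + 45³ - 1*45) = 10878 - (-6 + 91125 - 45) = 10878 - 1*91074 = 10878 - 91074 = -80196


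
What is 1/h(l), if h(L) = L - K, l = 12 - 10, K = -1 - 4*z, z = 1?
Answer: 1/7 ≈ 0.14286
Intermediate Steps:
K = -5 (K = -1 - 4*1 = -1 - 4 = -5)
l = 2
h(L) = 5 + L (h(L) = L - 1*(-5) = L + 5 = 5 + L)
1/h(l) = 1/(5 + 2) = 1/7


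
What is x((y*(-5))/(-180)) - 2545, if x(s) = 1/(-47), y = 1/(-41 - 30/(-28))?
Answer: -119616/47 ≈ -2545.0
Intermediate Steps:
y = -14/559 (y = 1/(-41 - 30*(-1/28)) = 1/(-41 + 15/14) = 1/(-559/14) = -14/559 ≈ -0.025045)
x(s) = -1/47
x((y*(-5))/(-180)) - 2545 = -1/47 - 2545 = -119616/47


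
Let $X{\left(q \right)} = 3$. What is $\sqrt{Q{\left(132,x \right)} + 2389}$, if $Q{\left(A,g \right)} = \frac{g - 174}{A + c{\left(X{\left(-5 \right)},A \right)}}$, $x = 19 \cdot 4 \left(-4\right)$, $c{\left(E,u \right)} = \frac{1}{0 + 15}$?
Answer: $\frac{17 \sqrt{32391331}}{1981} \approx 48.84$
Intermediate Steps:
$c{\left(E,u \right)} = \frac{1}{15}$
$x = -304$ ($x = 19 \left(-16\right) = -304$)
$Q{\left(A,g \right)} = \frac{-174 + g}{\frac{1}{15} + A}$ ($Q{\left(A,g \right)} = \frac{g - 174}{A + \frac{1}{15}} = \frac{-174 + g}{\frac{1}{15} + A}$)
$\sqrt{Q{\left(132,x \right)} + 2389} = \sqrt{\frac{15 \left(-174 - 304\right)}{1 + 15 \cdot 132} + 2389} = \sqrt{15 \frac{1}{1 + 1980} \left(-478\right) + 2389} = \sqrt{15 \cdot \frac{1}{1981} \left(-478\right) + 2389} = \sqrt{- \frac{7170}{1981} + 2389} = \sqrt{\frac{4725439}{1981}} = \frac{17 \sqrt{32391331}}{1981}$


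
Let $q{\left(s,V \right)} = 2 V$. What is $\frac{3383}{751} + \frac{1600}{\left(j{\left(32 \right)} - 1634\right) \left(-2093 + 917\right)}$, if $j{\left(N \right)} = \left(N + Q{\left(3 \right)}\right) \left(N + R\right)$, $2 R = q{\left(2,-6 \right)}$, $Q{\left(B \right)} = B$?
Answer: $\frac{90049031}{19981857} \approx 4.5065$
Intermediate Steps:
$R = -6$ ($R = \frac{2 \left(-6\right)}{2} = \frac{1}{2} \left(-12\right) = -6$)
$j{\left(N \right)} = \left(-6 + N\right) \left(3 + N\right)$ ($j{\left(N \right)} = \left(N + 3\right) \left(N - 6\right) = \left(3 + N\right) \left(-6 + N\right) = \left(-6 + N\right) \left(3 + N\right)$)
$\frac{3383}{751} + \frac{1600}{\left(j{\left(32 \right)} - 1634\right) \left(-2093 + 917\right)} = \frac{3383}{751} + \frac{1600}{\left(\left(-18 + 32^{2} - 96\right) - 1634\right) \left(-2093 + 917\right)} = 3383 \cdot \frac{1}{751} + \frac{1600}{\left(\left(-18 + 1024 - 96\right) - 1634\right) \left(-1176\right)} = \frac{3383}{751} + \frac{1600}{\left(910 - 1634\right) \left(-1176\right)} = \frac{3383}{751} + \frac{1600}{\left(-724\right) \left(-1176\right)} = \frac{3383}{751} + \frac{1600}{851424} = \frac{3383}{751} + 1600 \cdot \frac{1}{851424} = \frac{3383}{751} + \frac{50}{26607} = \frac{90049031}{19981857}$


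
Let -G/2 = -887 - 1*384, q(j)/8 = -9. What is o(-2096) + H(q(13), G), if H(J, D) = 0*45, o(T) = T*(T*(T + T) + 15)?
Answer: -18416392912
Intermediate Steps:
o(T) = T*(15 + 2*T²) (o(T) = T*(T*(2*T) + 15) = T*(2*T² + 15) = T*(15 + 2*T²))
q(j) = -72 (q(j) = 8*(-9) = -72)
G = 2542 (G = -2*(-887 - 1*384) = -2*(-887 - 384) = -2*(-1271) = 2542)
H(J, D) = 0
o(-2096) + H(q(13), G) = -2096*(15 + 2*(-2096)²) + 0 = -2096*(15 + 2*4393216) + 0 = -2096*(15 + 8786432) + 0 = -2096*8786447 + 0 = -18416392912 + 0 = -18416392912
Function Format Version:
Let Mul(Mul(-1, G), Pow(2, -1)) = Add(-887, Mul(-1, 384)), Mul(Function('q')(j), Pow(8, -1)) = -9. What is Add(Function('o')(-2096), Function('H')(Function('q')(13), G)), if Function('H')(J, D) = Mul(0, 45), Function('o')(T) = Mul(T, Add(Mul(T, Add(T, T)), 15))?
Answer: -18416392912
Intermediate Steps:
Function('o')(T) = Mul(T, Add(15, Mul(2, Pow(T, 2)))) (Function('o')(T) = Mul(T, Add(Mul(T, Mul(2, T)), 15)) = Mul(T, Add(Mul(2, Pow(T, 2)), 15)) = Mul(T, Add(15, Mul(2, Pow(T, 2)))))
Function('q')(j) = -72 (Function('q')(j) = Mul(8, -9) = -72)
G = 2542 (G = Mul(-2, Add(-887, Mul(-1, 384))) = Mul(-2, Add(-887, -384)) = Mul(-2, -1271) = 2542)
Function('H')(J, D) = 0
Add(Function('o')(-2096), Function('H')(Function('q')(13), G)) = Add(Mul(-2096, Add(15, Mul(2, Pow(-2096, 2)))), 0) = Add(Mul(-2096, Add(15, Mul(2, 4393216))), 0) = Add(Mul(-2096, Add(15, 8786432)), 0) = Add(Mul(-2096, 8786447), 0) = Add(-18416392912, 0) = -18416392912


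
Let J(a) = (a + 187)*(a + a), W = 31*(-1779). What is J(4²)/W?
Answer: -6496/55149 ≈ -0.11779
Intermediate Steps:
W = -55149
J(a) = 2*a*(187 + a) (J(a) = (187 + a)*(2*a) = 2*a*(187 + a))
J(4²)/W = (2*4²*(187 + 4²))/(-55149) = (2*16*(187 + 16))*(-1/55149) = (2*16*203)*(-1/55149) = 6496*(-1/55149) = -6496/55149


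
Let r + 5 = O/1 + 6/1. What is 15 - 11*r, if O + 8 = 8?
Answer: 4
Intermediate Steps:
O = 0 (O = -8 + 8 = 0)
r = 1 (r = -5 + (0/1 + 6/1) = -5 + (0*1 + 6*1) = -5 + (0 + 6) = -5 + 6 = 1)
15 - 11*r = 15 - 11*1 = 15 - 11 = 4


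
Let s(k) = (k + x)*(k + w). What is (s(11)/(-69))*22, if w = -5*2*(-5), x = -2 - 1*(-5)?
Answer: -18788/69 ≈ -272.29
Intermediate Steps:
x = 3 (x = -2 + 5 = 3)
w = 50 (w = -10*(-5) = 50)
s(k) = (3 + k)*(50 + k) (s(k) = (k + 3)*(k + 50) = (3 + k)*(50 + k))
(s(11)/(-69))*22 = ((150 + 11**2 + 53*11)/(-69))*22 = ((150 + 121 + 583)*(-1/69))*22 = (854*(-1/69))*22 = -854/69*22 = -18788/69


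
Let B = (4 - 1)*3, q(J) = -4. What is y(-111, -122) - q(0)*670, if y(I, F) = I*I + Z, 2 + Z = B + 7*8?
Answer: 15064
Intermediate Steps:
B = 9 (B = 3*3 = 9)
Z = 63 (Z = -2 + (9 + 7*8) = -2 + (9 + 56) = -2 + 65 = 63)
y(I, F) = 63 + I**2 (y(I, F) = I*I + 63 = I**2 + 63 = 63 + I**2)
y(-111, -122) - q(0)*670 = (63 + (-111)**2) - (-4)*670 = (63 + 12321) - 1*(-2680) = 12384 + 2680 = 15064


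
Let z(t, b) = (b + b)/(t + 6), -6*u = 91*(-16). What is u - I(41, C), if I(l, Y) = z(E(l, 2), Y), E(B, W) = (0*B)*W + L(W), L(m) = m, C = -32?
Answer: 752/3 ≈ 250.67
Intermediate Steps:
E(B, W) = W (E(B, W) = (0*B)*W + W = 0*W + W = 0 + W = W)
u = 728/3 (u = -91*(-16)/6 = -⅙*(-1456) = 728/3 ≈ 242.67)
z(t, b) = 2*b/(6 + t) (z(t, b) = (2*b)/(6 + t) = 2*b/(6 + t))
I(l, Y) = Y/4 (I(l, Y) = 2*Y/(6 + 2) = 2*Y/8 = 2*Y*(⅛) = Y/4)
u - I(41, C) = 728/3 - (-32)/4 = 728/3 - 1*(-8) = 728/3 + 8 = 752/3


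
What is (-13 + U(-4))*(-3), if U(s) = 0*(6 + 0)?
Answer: 39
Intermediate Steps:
U(s) = 0 (U(s) = 0*6 = 0)
(-13 + U(-4))*(-3) = (-13 + 0)*(-3) = -13*(-3) = 39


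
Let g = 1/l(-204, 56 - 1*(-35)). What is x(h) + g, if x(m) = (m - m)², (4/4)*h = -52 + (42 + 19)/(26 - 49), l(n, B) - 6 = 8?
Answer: 1/14 ≈ 0.071429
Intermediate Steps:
l(n, B) = 14 (l(n, B) = 6 + 8 = 14)
h = -1257/23 (h = -52 + (42 + 19)/(26 - 49) = -52 + 61/(-23) = -52 + 61*(-1/23) = -52 - 61/23 = -1257/23 ≈ -54.652)
x(m) = 0 (x(m) = 0² = 0)
g = 1/14 ≈ 0.071429
x(h) + g = 0 + 1/14 = 1/14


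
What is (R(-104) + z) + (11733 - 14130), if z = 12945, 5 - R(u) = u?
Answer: 10657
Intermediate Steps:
R(u) = 5 - u
(R(-104) + z) + (11733 - 14130) = ((5 - 1*(-104)) + 12945) + (11733 - 14130) = ((5 + 104) + 12945) - 2397 = (109 + 12945) - 2397 = 13054 - 2397 = 10657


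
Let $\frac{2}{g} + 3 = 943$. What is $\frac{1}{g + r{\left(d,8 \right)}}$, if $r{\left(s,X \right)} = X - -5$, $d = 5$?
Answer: $\frac{470}{6111} \approx 0.07691$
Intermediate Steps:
$g = \frac{1}{470}$ ($g = \frac{2}{-3 + 943} = \frac{2}{940} = 2 \cdot \frac{1}{940} = \frac{1}{470} \approx 0.0021277$)
$r{\left(s,X \right)} = 5 + X$ ($r{\left(s,X \right)} = X + 5 = 5 + X$)
$\frac{1}{g + r{\left(d,8 \right)}} = \frac{1}{\frac{1}{470} + \left(5 + 8\right)} = \frac{1}{\frac{1}{470} + 13} = \frac{1}{\frac{6111}{470}} = \frac{470}{6111}$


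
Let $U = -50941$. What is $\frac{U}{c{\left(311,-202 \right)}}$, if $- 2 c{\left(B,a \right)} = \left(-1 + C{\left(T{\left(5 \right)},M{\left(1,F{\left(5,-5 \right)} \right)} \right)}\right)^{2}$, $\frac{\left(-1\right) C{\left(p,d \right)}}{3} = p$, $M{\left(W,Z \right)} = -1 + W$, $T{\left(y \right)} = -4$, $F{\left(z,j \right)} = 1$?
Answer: $842$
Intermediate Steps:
$C{\left(p,d \right)} = - 3 p$
$c{\left(B,a \right)} = - \frac{121}{2}$ ($c{\left(B,a \right)} = - \frac{\left(-1 - -12\right)^{2}}{2} = - \frac{\left(-1 + 12\right)^{2}}{2} = - \frac{11^{2}}{2} = \left(- \frac{1}{2}\right) 121 = - \frac{121}{2}$)
$\frac{U}{c{\left(311,-202 \right)}} = - \frac{50941}{- \frac{121}{2}} = \left(-50941\right) \left(- \frac{2}{121}\right) = 842$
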